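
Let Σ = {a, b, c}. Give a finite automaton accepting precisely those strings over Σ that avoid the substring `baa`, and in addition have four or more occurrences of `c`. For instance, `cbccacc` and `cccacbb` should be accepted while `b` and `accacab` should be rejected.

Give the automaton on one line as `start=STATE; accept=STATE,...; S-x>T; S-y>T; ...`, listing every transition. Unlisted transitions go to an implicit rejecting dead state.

Run two small machines in parallel and take their product. One (4 states) tracks partial matches of the forbidden pattern `baa`; the other (6 states) tracks the count of `c`s, saturating at 5. Each combined state is a pair, one component from each; accept when both components accept. Equivalent product states are then merged.
A 16-state machine:
          a    b    c  
>  q0     q0   q1   q2 
   q1     q3   q1   q2 
   q2     q2   q4   q5 
   q3     q6   q1   q2 
   q4     q7   q4   q5 
   q5     q5   q8   q9 
   q6     q6   q6   q6 
   q7     q6   q4   q5 
   q8    q10   q8   q9 
   q9     q9  q11  q12 
   q10    q6   q8   q9 
   q11   q13  q11  q12 
 * q12   q12  q14  q12 
   q13    q6  q11  q12 
 * q14   q15  q14  q12 
 * q15    q6  q14  q12 
(> = start, * = accepting)

start=q0; accept=q12,q14,q15; q0-a>q0; q0-b>q1; q0-c>q2; q1-a>q3; q1-b>q1; q1-c>q2; q2-a>q2; q2-b>q4; q2-c>q5; q3-a>q6; q3-b>q1; q3-c>q2; q4-a>q7; q4-b>q4; q4-c>q5; q5-a>q5; q5-b>q8; q5-c>q9; q6-a>q6; q6-b>q6; q6-c>q6; q7-a>q6; q7-b>q4; q7-c>q5; q8-a>q10; q8-b>q8; q8-c>q9; q9-a>q9; q9-b>q11; q9-c>q12; q10-a>q6; q10-b>q8; q10-c>q9; q11-a>q13; q11-b>q11; q11-c>q12; q12-a>q12; q12-b>q14; q12-c>q12; q13-a>q6; q13-b>q11; q13-c>q12; q14-a>q15; q14-b>q14; q14-c>q12; q15-a>q6; q15-b>q14; q15-c>q12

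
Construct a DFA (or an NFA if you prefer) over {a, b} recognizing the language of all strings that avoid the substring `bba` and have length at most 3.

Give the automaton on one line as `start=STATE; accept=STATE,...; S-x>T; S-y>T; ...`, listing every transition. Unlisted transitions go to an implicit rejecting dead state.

Handle the two conditions separately and then intersect. One (4 states) tracks partial matches of the forbidden pattern `bba`; the other (5 states) tracks the input length, saturating at 4. Each combined state is a pair, one component from each; accept when both components accept. Minimizing collapses redundant product states.
A 7-state machine:
        a   b  
>* q0   q1  q2 
 * q1   q3  q3 
 * q2   q3  q4 
 * q3   q5  q5 
 * q4   q6  q5 
 * q5   q6  q6 
   q6   q6  q6 
(> = start, * = accepting)

start=q0; accept=q0,q1,q2,q3,q4,q5; q0-a>q1; q0-b>q2; q1-a>q3; q1-b>q3; q2-a>q3; q2-b>q4; q3-a>q5; q3-b>q5; q4-a>q6; q4-b>q5; q5-a>q6; q5-b>q6; q6-a>q6; q6-b>q6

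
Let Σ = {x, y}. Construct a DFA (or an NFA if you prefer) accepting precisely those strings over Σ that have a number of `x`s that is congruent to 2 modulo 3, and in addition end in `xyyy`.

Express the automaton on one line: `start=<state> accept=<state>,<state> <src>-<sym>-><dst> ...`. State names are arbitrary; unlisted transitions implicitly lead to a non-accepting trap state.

start=A accept=L A-x->B A-y->A B-x->C B-y->D C-x->E C-y->F D-x->C D-y->G E-x->B E-y->H F-x->E F-y->I G-x->C G-y->J H-x->B H-y->K I-x->E I-y->L J-x->C J-y->M K-x->B K-y->N L-x->E L-y->O M-x->C M-y->M N-x->B N-y->A O-x->E O-y->O

Handle the two conditions separately and then intersect. The first has 3 states tracking the count of `x`s modulo 3; the second has 5 states tracking how much of the suffix `xyyy` has currently been matched. A product state is a pair (one from each), accepting exactly when both do.
15 states suffice.
       x  y 
>  A   B  A 
   B   C  D 
   C   E  F 
   D   C  G 
   E   B  H 
   F   E  I 
   G   C  J 
   H   B  K 
   I   E  L 
   J   C  M 
   K   B  N 
 * L   E  O 
   M   C  M 
   N   B  A 
   O   E  O 
(> = start, * = accepting)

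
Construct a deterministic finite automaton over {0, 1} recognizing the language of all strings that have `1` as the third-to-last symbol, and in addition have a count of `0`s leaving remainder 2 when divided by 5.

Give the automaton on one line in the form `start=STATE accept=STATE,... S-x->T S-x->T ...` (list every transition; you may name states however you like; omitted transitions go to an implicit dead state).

Build one automaton per condition and run them in lockstep. The first has 15 states tracking the last 3 symbols read; the second has 5 states tracking the count of `0`s modulo 5. A product state is a pair (one from each), accepting exactly when both do. Equivalent product states are then merged.
With 16 states:
          0    1  
>  S0     S1   S2 
   S1     S3   S4 
   S2     S5   S2 
   S3     S6   S7 
   S4     S8   S9 
   S5    S10   S4 
   S6    S11   S6 
   S7     S6  S12 
   S8     S6  S13 
   S9    S14   S9 
 * S10    S6   S7 
   S11    S0  S11 
   S12    S6  S15 
 * S13    S6  S12 
 * S14    S6  S13 
 * S15    S6  S15 
(> = start, * = accepting)

start=S0 accept=S10,S13,S14,S15 S0-0->S1 S0-1->S2 S1-0->S3 S1-1->S4 S2-0->S5 S2-1->S2 S3-0->S6 S3-1->S7 S4-0->S8 S4-1->S9 S5-0->S10 S5-1->S4 S6-0->S11 S6-1->S6 S7-0->S6 S7-1->S12 S8-0->S6 S8-1->S13 S9-0->S14 S9-1->S9 S10-0->S6 S10-1->S7 S11-0->S0 S11-1->S11 S12-0->S6 S12-1->S15 S13-0->S6 S13-1->S12 S14-0->S6 S14-1->S13 S15-0->S6 S15-1->S15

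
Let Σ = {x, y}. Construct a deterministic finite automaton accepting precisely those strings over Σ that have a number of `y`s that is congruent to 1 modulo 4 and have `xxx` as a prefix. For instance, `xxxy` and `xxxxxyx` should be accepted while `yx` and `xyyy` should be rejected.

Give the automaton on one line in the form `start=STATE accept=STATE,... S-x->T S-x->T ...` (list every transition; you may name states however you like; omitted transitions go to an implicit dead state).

Handle the two conditions separately and then intersect. One (4 states) tracks the count of `y`s modulo 4; the other (5 states) tracks whether the input so far still matches the prefix `xxx`. Each combined state is a pair, one component from each; accept when both components accept.
An 11-state machine:
       x  y 
>  A   B  C 
   B   D  C 
   C   C  E 
   D   F  C 
   E   E  G 
   F   F  H 
   G   G  I 
 * H   H  J 
   I   I  C 
   J   J  K 
   K   K  F 
(> = start, * = accepting)

start=A accept=H A-x->B A-y->C B-x->D B-y->C C-x->C C-y->E D-x->F D-y->C E-x->E E-y->G F-x->F F-y->H G-x->G G-y->I H-x->H H-y->J I-x->I I-y->C J-x->J J-y->K K-x->K K-y->F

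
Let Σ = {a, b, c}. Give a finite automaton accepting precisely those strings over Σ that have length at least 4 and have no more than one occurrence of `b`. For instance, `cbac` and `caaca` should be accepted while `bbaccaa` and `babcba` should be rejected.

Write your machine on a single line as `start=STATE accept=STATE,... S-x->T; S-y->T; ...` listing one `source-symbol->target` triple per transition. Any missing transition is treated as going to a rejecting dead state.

start=S0; accept=S9,S10,S12,S13; S0-a->S1; S0-b->S2; S0-c->S1; S1-a->S3; S1-b->S4; S1-c->S3; S2-a->S4; S2-b->S5; S2-c->S4; S3-a->S6; S3-b->S7; S3-c->S6; S4-a->S7; S4-b->S8; S4-c->S7; S5-a->S8; S5-b->S8; S5-c->S8; S6-a->S9; S6-b->S10; S6-c->S9; S7-a->S10; S7-b->S11; S7-c->S10; S8-a->S11; S8-b->S11; S8-c->S11; S9-a->S12; S9-b->S13; S9-c->S12; S10-a->S13; S10-b->S14; S10-c->S13; S11-a->S14; S11-b->S14; S11-c->S14; S12-a->S12; S12-b->S13; S12-c->S12; S13-a->S13; S13-b->S14; S13-c->S13; S14-a->S14; S14-b->S14; S14-c->S14

Build one automaton per condition and run them in lockstep. One (6 states) tracks the input length, saturating at 5; the other (3 states) tracks the count of `b`s, saturating at 2. Each combined state is a pair, one component from each; accept when both components accept.
          a    b    c  
>  S0     S1   S2   S1 
   S1     S3   S4   S3 
   S2     S4   S5   S4 
   S3     S6   S7   S6 
   S4     S7   S8   S7 
   S5     S8   S8   S8 
   S6     S9  S10   S9 
   S7    S10  S11  S10 
   S8    S11  S11  S11 
 * S9    S12  S13  S12 
 * S10   S13  S14  S13 
   S11   S14  S14  S14 
 * S12   S12  S13  S12 
 * S13   S13  S14  S13 
   S14   S14  S14  S14 
(> = start, * = accepting)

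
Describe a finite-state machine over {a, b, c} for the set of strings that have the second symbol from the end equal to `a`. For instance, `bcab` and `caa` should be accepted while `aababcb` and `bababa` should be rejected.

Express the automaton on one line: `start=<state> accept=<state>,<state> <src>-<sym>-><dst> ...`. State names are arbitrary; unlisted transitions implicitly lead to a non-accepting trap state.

A DFA must remember the last 2 symbols (since which symbol is second-to-last isn't known until the input ends). Use one state per possible window of the last ≤2 symbols; accept from those whose window starts with `a`.
With 13 states:
          a    b    c  
>  q0     q1   q2   q3 
   q1     q4   q5   q6 
   q2     q7   q8   q9 
   q3    q10  q11  q12 
 * q4     q4   q5   q6 
 * q5     q7   q8   q9 
 * q6    q10  q11  q12 
   q7     q4   q5   q6 
   q8     q7   q8   q9 
   q9    q10  q11  q12 
   q10    q4   q5   q6 
   q11    q7   q8   q9 
   q12   q10  q11  q12 
(> = start, * = accepting)

start=q0 accept=q4,q5,q6 q0-a->q1 q0-b->q2 q0-c->q3 q1-a->q4 q1-b->q5 q1-c->q6 q2-a->q7 q2-b->q8 q2-c->q9 q3-a->q10 q3-b->q11 q3-c->q12 q4-a->q4 q4-b->q5 q4-c->q6 q5-a->q7 q5-b->q8 q5-c->q9 q6-a->q10 q6-b->q11 q6-c->q12 q7-a->q4 q7-b->q5 q7-c->q6 q8-a->q7 q8-b->q8 q8-c->q9 q9-a->q10 q9-b->q11 q9-c->q12 q10-a->q4 q10-b->q5 q10-c->q6 q11-a->q7 q11-b->q8 q11-c->q9 q12-a->q10 q12-b->q11 q12-c->q12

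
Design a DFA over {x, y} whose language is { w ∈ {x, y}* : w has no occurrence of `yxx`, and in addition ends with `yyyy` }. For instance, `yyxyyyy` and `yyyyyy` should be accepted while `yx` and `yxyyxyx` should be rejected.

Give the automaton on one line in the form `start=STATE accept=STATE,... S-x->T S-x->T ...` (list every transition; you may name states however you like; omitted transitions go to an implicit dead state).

start=A accept=H A-x->A A-y->B B-x->C B-y->D C-x->E C-y->B D-x->C D-y->F E-x->E E-y->G F-x->C F-y->H G-x->E G-y->I H-x->C H-y->H I-x->E I-y->J J-x->E J-y->K K-x->E K-y->K

Handle the two conditions separately and then intersect. The first has 4 states tracking partial matches of the forbidden pattern `yxx`; the second has 5 states tracking how much of the suffix `yyyy` has currently been matched. A product state is a pair (one from each), accepting exactly when both do.
       x  y 
>  A   A  B 
   B   C  D 
   C   E  B 
   D   C  F 
   E   E  G 
   F   C  H 
   G   E  I 
 * H   C  H 
   I   E  J 
   J   E  K 
   K   E  K 
(> = start, * = accepting)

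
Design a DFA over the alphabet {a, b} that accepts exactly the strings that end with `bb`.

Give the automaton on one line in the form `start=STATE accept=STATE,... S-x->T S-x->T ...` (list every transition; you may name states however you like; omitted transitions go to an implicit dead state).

start=q0 accept=q2 q0-a->q0 q0-b->q1 q1-a->q0 q1-b->q2 q2-a->q0 q2-b->q2

Remember how much of `bb` the current input suffix matches. State q0 means no match yet; q1 means the last symbol is `b`; q2 means the last 2 symbols are `bb`. Only q2 accepts. On a mismatch, fall back to the longest proper suffix that is still a prefix of `bb`.
        a   b  
>  q0   q0  q1 
   q1   q0  q2 
 * q2   q0  q2 
(> = start, * = accepting)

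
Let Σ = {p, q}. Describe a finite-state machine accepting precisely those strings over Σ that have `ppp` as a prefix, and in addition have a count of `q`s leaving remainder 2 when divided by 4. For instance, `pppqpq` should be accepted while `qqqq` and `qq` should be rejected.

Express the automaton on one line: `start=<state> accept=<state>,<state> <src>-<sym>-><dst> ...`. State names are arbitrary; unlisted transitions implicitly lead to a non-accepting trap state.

Build one automaton per condition and run them in lockstep. One (5 states) tracks whether the input so far still matches the prefix `ppp`; the other (4 states) tracks the count of `q`s modulo 4. Each combined state is a pair, one component from each; accept when both components accept.
       p  q 
>  A   B  C 
   B   D  C 
   C   C  E 
   D   F  C 
   E   E  G 
   F   F  H 
   G   G  I 
   H   H  J 
   I   I  C 
 * J   J  K 
   K   K  F 
(> = start, * = accepting)

start=A accept=J A-p->B A-q->C B-p->D B-q->C C-p->C C-q->E D-p->F D-q->C E-p->E E-q->G F-p->F F-q->H G-p->G G-q->I H-p->H H-q->J I-p->I I-q->C J-p->J J-q->K K-p->K K-q->F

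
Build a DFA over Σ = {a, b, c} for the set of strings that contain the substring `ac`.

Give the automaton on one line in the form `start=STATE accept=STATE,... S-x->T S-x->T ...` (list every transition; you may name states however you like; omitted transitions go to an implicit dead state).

Track how much of `ac` has been matched so far: state q0 is no progress, q2 is the absorbing accept state reached once `ac` has occurred. Intermediate states record partial matches; on a mismatch, fall back to the longest reusable overlap.
With 3 states:
        a   b   c  
>  q0   q1  q0  q0 
   q1   q1  q0  q2 
 * q2   q2  q2  q2 
(> = start, * = accepting)

start=q0 accept=q2 q0-a->q1 q0-b->q0 q0-c->q0 q1-a->q1 q1-b->q0 q1-c->q2 q2-a->q2 q2-b->q2 q2-c->q2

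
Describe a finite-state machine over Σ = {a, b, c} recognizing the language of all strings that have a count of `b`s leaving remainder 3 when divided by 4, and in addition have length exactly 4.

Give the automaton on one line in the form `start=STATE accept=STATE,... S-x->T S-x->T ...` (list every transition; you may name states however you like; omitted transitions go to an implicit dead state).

start=s0 accept=s13 s0-a->s1 s0-b->s2 s0-c->s1 s1-a->s3 s1-b->s4 s1-c->s3 s2-a->s4 s2-b->s5 s2-c->s4 s3-a->s6 s3-b->s7 s3-c->s6 s4-a->s7 s4-b->s8 s4-c->s7 s5-a->s8 s5-b->s9 s5-c->s8 s6-a->s10 s6-b->s11 s6-c->s10 s7-a->s11 s7-b->s12 s7-c->s11 s8-a->s12 s8-b->s13 s8-c->s12 s9-a->s13 s9-b->s10 s9-c->s13 s10-a->s14 s10-b->s15 s10-c->s14 s11-a->s15 s11-b->s16 s11-c->s15 s12-a->s16 s12-b->s17 s12-c->s16 s13-a->s17 s13-b->s14 s13-c->s17 s14-a->s14 s14-b->s15 s14-c->s14 s15-a->s15 s15-b->s16 s15-c->s15 s16-a->s16 s16-b->s17 s16-c->s16 s17-a->s17 s17-b->s14 s17-c->s17

Build one automaton per condition and run them in lockstep. One (4 states) tracks the count of `b`s modulo 4; the other (6 states) tracks the input length, saturating at 5. Each combined state is a pair, one component from each; accept when both components accept.
An 18-state machine:
          a    b    c  
>  s0     s1   s2   s1 
   s1     s3   s4   s3 
   s2     s4   s5   s4 
   s3     s6   s7   s6 
   s4     s7   s8   s7 
   s5     s8   s9   s8 
   s6    s10  s11  s10 
   s7    s11  s12  s11 
   s8    s12  s13  s12 
   s9    s13  s10  s13 
   s10   s14  s15  s14 
   s11   s15  s16  s15 
   s12   s16  s17  s16 
 * s13   s17  s14  s17 
   s14   s14  s15  s14 
   s15   s15  s16  s15 
   s16   s16  s17  s16 
   s17   s17  s14  s17 
(> = start, * = accepting)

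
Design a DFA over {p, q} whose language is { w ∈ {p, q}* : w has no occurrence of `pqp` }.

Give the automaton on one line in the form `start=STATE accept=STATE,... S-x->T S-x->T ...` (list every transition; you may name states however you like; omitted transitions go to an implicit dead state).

start=s0 accept=s0,s1,s2 s0-p->s1 s0-q->s0 s1-p->s1 s1-q->s2 s2-p->s3 s2-q->s0 s3-p->s3 s3-q->s3

This is the complement of 'contains `pqp`'. Use the same substring-matching states — s0 through s3 holding how much of `pqp` has just been matched — but flip the accepting set: everything except the trap s3 accepts.
A 4-state machine:
        p   q  
>* s0   s1  s0 
 * s1   s1  s2 
 * s2   s3  s0 
   s3   s3  s3 
(> = start, * = accepting)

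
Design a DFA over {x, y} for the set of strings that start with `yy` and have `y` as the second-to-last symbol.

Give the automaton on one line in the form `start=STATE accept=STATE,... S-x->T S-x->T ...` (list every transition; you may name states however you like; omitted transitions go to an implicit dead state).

start=q0 accept=q3,q4 q0-x->q1 q0-y->q2 q1-x->q1 q1-y->q1 q2-x->q1 q2-y->q3 q3-x->q4 q3-y->q3 q4-x->q5 q4-y->q6 q5-x->q5 q5-y->q6 q6-x->q4 q6-y->q3

Handle the two conditions separately and then intersect. The first has 4 states tracking whether the input so far still matches the prefix `yy`; the second has 7 states tracking the last 2 symbols read. A product state is a pair (one from each), accepting exactly when both do. Minimizing collapses redundant product states.
With 7 states:
        x   y  
>  q0   q1  q2 
   q1   q1  q1 
   q2   q1  q3 
 * q3   q4  q3 
 * q4   q5  q6 
   q5   q5  q6 
   q6   q4  q3 
(> = start, * = accepting)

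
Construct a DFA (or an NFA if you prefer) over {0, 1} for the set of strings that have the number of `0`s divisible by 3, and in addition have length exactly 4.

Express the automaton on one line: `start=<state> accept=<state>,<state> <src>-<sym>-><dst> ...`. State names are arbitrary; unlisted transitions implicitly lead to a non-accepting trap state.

start=q0 accept=q10 q0-0->q1 q0-1->q2 q1-0->q3 q1-1->q4 q2-0->q4 q2-1->q5 q3-0->q6 q3-1->q7 q4-0->q7 q4-1->q8 q5-0->q8 q5-1->q6 q6-0->q9 q6-1->q10 q7-0->q10 q7-1->q11 q8-0->q11 q8-1->q9 q9-0->q12 q9-1->q13 q10-0->q13 q10-1->q14 q11-0->q14 q11-1->q12 q12-0->q14 q12-1->q12 q13-0->q12 q13-1->q13 q14-0->q13 q14-1->q14

Handle the two conditions separately and then intersect. The first has 3 states tracking the count of `0`s modulo 3; the second has 6 states tracking the input length, saturating at 5. A product state is a pair (one from each), accepting exactly when both do.
A 15-state machine:
          0    1  
>  q0     q1   q2 
   q1     q3   q4 
   q2     q4   q5 
   q3     q6   q7 
   q4     q7   q8 
   q5     q8   q6 
   q6     q9  q10 
   q7    q10  q11 
   q8    q11   q9 
   q9    q12  q13 
 * q10   q13  q14 
   q11   q14  q12 
   q12   q14  q12 
   q13   q12  q13 
   q14   q13  q14 
(> = start, * = accepting)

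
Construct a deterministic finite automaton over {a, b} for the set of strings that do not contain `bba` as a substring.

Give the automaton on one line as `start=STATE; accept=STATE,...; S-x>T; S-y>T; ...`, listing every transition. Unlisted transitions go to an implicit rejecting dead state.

start=S0; accept=S0,S1,S2; S0-a>S0; S0-b>S1; S1-a>S0; S1-b>S2; S2-a>S3; S2-b>S2; S3-a>S3; S3-b>S3

This is the complement of 'contains `bba`'. Use the same substring-matching states — S0 through S3 holding how much of `bba` has just been matched — but flip the accepting set: everything except the trap S3 accepts.
4 states suffice.
        a   b  
>* S0   S0  S1 
 * S1   S0  S2 
 * S2   S3  S2 
   S3   S3  S3 
(> = start, * = accepting)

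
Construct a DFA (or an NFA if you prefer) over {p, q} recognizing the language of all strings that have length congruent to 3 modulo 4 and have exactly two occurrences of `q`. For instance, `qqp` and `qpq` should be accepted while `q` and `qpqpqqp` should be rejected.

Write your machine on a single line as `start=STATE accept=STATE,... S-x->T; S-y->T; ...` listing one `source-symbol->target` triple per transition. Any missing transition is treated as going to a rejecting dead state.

start=s0; accept=s8; s0-p->s1; s0-q->s2; s1-p->s3; s1-q->s4; s2-p->s4; s2-q->s5; s3-p->s6; s3-q->s7; s4-p->s7; s4-q->s8; s5-p->s8; s5-q->s9; s6-p->s0; s6-q->s10; s7-p->s10; s7-q->s11; s8-p->s11; s8-q->s12; s9-p->s12; s9-q->s12; s10-p->s2; s10-q->s13; s11-p->s13; s11-q->s14; s12-p->s14; s12-q->s14; s13-p->s5; s13-q->s15; s14-p->s15; s14-q->s15; s15-p->s9; s15-q->s9

Run two small machines in parallel and take their product. One (4 states) tracks the input length modulo 4; the other (4 states) tracks the count of `q`s, saturating at 3. Each combined state is a pair, one component from each; accept when both components accept.
16 states suffice.
          p    q  
>  s0     s1   s2 
   s1     s3   s4 
   s2     s4   s5 
   s3     s6   s7 
   s4     s7   s8 
   s5     s8   s9 
   s6     s0  s10 
   s7    s10  s11 
 * s8    s11  s12 
   s9    s12  s12 
   s10    s2  s13 
   s11   s13  s14 
   s12   s14  s14 
   s13    s5  s15 
   s14   s15  s15 
   s15    s9   s9 
(> = start, * = accepting)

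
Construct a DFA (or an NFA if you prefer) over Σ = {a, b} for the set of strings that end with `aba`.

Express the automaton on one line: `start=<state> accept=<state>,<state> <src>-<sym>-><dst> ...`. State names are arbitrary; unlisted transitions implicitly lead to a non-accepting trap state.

Let each state record the length of the longest suffix of the input read so far that is also a prefix of `aba`. S1 means the last symbol is `a`; S2 means the last 2 symbols are `ab`; S3 means the last 3 symbols are `aba`. Accept only at S3, where the string currently ends in `aba`.
A 4-state machine:
        a   b  
>  S0   S1  S0 
   S1   S1  S2 
   S2   S3  S0 
 * S3   S1  S2 
(> = start, * = accepting)

start=S0 accept=S3 S0-a->S1 S0-b->S0 S1-a->S1 S1-b->S2 S2-a->S3 S2-b->S0 S3-a->S1 S3-b->S2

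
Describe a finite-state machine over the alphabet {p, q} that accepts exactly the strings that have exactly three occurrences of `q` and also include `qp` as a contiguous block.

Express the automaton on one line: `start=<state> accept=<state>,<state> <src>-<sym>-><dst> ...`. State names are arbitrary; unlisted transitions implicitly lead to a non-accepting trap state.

start=A accept=G A-p->A A-q->B B-p->C B-q->D C-p->C C-q->E D-p->E D-q->F E-p->E E-q->G F-p->G F-q->H G-p->G G-q->H H-p->H H-q->H

Handle the two conditions separately and then intersect. One (5 states) tracks the count of `q`s, saturating at 4; the other (3 states) tracks whether and how much of `qp` has been seen. Each combined state is a pair, one component from each; accept when both components accept. After merging equivalent states the machine shrinks.
An 8-state machine:
       p  q 
>  A   A  B 
   B   C  D 
   C   C  E 
   D   E  F 
   E   E  G 
   F   G  H 
 * G   G  H 
   H   H  H 
(> = start, * = accepting)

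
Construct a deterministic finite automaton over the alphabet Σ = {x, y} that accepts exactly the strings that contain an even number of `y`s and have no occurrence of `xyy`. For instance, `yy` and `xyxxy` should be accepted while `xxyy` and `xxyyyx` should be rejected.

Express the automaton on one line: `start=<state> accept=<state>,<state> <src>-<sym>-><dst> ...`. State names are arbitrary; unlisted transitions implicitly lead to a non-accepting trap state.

start=s0 accept=s0,s1,s6 s0-x->s1 s0-y->s2 s1-x->s1 s1-y->s3 s2-x->s4 s2-y->s0 s3-x->s4 s3-y->s5 s4-x->s4 s4-y->s6 s5-x->s5 s5-y->s7 s6-x->s1 s6-y->s7 s7-x->s7 s7-y->s5

Run two small machines in parallel and take their product. One (2 states) tracks the count of `y`s modulo 2; the other (4 states) tracks partial matches of the forbidden pattern `xyy`. Each combined state is a pair, one component from each; accept when both components accept.
With 8 states:
        x   y  
>* s0   s1  s2 
 * s1   s1  s3 
   s2   s4  s0 
   s3   s4  s5 
   s4   s4  s6 
   s5   s5  s7 
 * s6   s1  s7 
   s7   s7  s5 
(> = start, * = accepting)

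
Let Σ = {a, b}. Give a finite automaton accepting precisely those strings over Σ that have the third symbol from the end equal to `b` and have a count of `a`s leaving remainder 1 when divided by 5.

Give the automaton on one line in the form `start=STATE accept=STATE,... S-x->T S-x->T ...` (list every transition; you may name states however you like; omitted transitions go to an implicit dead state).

start=S0 accept=S9,S10,S12,S15 S0-a->S1 S0-b->S2 S1-a->S3 S1-b->S4 S2-a->S5 S2-b->S6 S3-a->S7 S3-b->S3 S4-a->S3 S4-b->S8 S5-a->S3 S5-b->S9 S6-a->S10 S6-b->S6 S7-a->S11 S7-b->S7 S8-a->S3 S8-b->S12 S9-a->S3 S9-b->S8 S10-a->S3 S10-b->S9 S11-a->S0 S11-b->S13 S12-a->S3 S12-b->S12 S13-a->S14 S13-b->S13 S14-a->S15 S14-b->S2 S15-a->S3 S15-b->S4

Run two small machines in parallel and take their product. The first has 15 states tracking the last 3 symbols read; the second has 5 states tracking the count of `a`s modulo 5. A product state is a pair (one from each), accepting exactly when both do. After merging equivalent states the machine shrinks.
16 states suffice.
          a    b  
>  S0     S1   S2 
   S1     S3   S4 
   S2     S5   S6 
   S3     S7   S3 
   S4     S3   S8 
   S5     S3   S9 
   S6    S10   S6 
   S7    S11   S7 
   S8     S3  S12 
 * S9     S3   S8 
 * S10    S3   S9 
   S11    S0  S13 
 * S12    S3  S12 
   S13   S14  S13 
   S14   S15   S2 
 * S15    S3   S4 
(> = start, * = accepting)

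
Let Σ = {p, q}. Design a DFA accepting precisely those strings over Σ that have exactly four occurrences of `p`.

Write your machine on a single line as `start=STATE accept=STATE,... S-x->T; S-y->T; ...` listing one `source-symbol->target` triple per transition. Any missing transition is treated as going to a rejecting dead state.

start=A; accept=E; A-p->B; A-q->A; B-p->C; B-q->B; C-p->D; C-q->C; D-p->E; D-q->D; E-p->F; E-q->E; F-p->F; F-q->F

Only the number of `p`s matters, and only up to 5. Make a chain A → B → C → D → E → F advanced by each `p` (with F absorbing); every other symbol self-loops. The accepting set is {E}.
       p  q 
>  A   B  A 
   B   C  B 
   C   D  C 
   D   E  D 
 * E   F  E 
   F   F  F 
(> = start, * = accepting)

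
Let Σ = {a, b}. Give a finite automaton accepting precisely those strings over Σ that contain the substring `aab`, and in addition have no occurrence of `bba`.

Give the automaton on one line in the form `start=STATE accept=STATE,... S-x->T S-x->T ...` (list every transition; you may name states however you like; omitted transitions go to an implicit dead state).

start=S0 accept=S5,S6,S7 S0-a->S1 S0-b->S2 S1-a->S3 S1-b->S2 S2-a->S1 S2-b->S4 S3-a->S3 S3-b->S5 S4-a->S4 S4-b->S4 S5-a->S6 S5-b->S7 S6-a->S6 S6-b->S5 S7-a->S4 S7-b->S7

Handle the two conditions separately and then intersect. One (4 states) tracks whether and how much of `aab` has been seen; the other (4 states) tracks partial matches of the forbidden pattern `bba`. Each combined state is a pair, one component from each; accept when both components accept. Equivalent product states are then merged.
An 8-state machine:
        a   b  
>  S0   S1  S2 
   S1   S3  S2 
   S2   S1  S4 
   S3   S3  S5 
   S4   S4  S4 
 * S5   S6  S7 
 * S6   S6  S5 
 * S7   S4  S7 
(> = start, * = accepting)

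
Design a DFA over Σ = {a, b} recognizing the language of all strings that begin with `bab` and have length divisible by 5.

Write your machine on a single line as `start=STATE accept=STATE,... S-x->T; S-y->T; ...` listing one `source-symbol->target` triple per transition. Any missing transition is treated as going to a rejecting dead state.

start=S0; accept=S6; S0-a->S1; S0-b->S2; S1-a->S1; S1-b->S1; S2-a->S3; S2-b->S1; S3-a->S1; S3-b->S4; S4-a->S5; S4-b->S5; S5-a->S6; S5-b->S6; S6-a->S7; S6-b->S7; S7-a->S8; S7-b->S8; S8-a->S4; S8-b->S4

Run two small machines in parallel and take their product. The first has 5 states tracking whether the input so far still matches the prefix `bab`; the second has 5 states tracking the input length modulo 5. A product state is a pair (one from each), accepting exactly when both do. After merging equivalent states the machine shrinks.
A 9-state machine:
        a   b  
>  S0   S1  S2 
   S1   S1  S1 
   S2   S3  S1 
   S3   S1  S4 
   S4   S5  S5 
   S5   S6  S6 
 * S6   S7  S7 
   S7   S8  S8 
   S8   S4  S4 
(> = start, * = accepting)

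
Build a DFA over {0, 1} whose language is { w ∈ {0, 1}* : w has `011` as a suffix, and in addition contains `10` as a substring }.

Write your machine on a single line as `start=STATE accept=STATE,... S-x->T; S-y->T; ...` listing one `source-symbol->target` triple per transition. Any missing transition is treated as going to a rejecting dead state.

Run two small machines in parallel and take their product. One (4 states) tracks how much of the suffix `011` has currently been matched; the other (3 states) tracks whether and how much of `10` has been seen. Each combined state is a pair, one component from each; accept when both components accept. Equivalent product states are then merged.
5 states suffice.
        0   1  
>  q0   q0  q1 
   q1   q2  q1 
   q2   q2  q3 
   q3   q2  q4 
 * q4   q2  q1 
(> = start, * = accepting)

start=q0; accept=q4; q0-0->q0; q0-1->q1; q1-0->q2; q1-1->q1; q2-0->q2; q2-1->q3; q3-0->q2; q3-1->q4; q4-0->q2; q4-1->q1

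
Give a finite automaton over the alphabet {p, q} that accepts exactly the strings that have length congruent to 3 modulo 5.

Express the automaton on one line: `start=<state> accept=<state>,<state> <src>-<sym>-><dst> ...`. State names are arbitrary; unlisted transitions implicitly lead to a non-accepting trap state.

start=s0 accept=s3 s0-p->s1 s0-q->s1 s1-p->s2 s1-q->s2 s2-p->s3 s2-q->s3 s3-p->s4 s3-q->s4 s4-p->s0 s4-q->s0

Count input length modulo 5: every symbol advances one step around the cycle s0 → s1 → s2 → s3 → s4 → s0. Accept at s3.
A 5-state machine:
        p   q  
>  s0   s1  s1 
   s1   s2  s2 
   s2   s3  s3 
 * s3   s4  s4 
   s4   s0  s0 
(> = start, * = accepting)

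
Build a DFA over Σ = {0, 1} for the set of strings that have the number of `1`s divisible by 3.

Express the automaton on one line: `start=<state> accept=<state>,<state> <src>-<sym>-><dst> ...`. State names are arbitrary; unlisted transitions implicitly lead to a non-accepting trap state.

start=s0 accept=s0 s0-0->s0 s0-1->s1 s1-0->s1 s1-1->s2 s2-0->s2 s2-1->s0

The only thing that matters is how many `1`s have appeared, reduced mod 3. Use one state per residue: s0 for 0, …, s2 for 2. Reading `1` moves to the next residue; anything else stays put. s0 is accepting.
With 3 states:
        0   1  
>* s0   s0  s1 
   s1   s1  s2 
   s2   s2  s0 
(> = start, * = accepting)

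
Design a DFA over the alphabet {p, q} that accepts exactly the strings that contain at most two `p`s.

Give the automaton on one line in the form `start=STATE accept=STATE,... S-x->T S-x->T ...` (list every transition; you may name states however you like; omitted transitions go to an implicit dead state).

Count `p`s, saturating at 3: states s0 through s2 mean 0 through 2 `p`s seen; s3 means more than 2. Each `p` increments (capped at s3); other symbols loop. Accept from {s0, s1, s2}.
        p   q  
>* s0   s1  s0 
 * s1   s2  s1 
 * s2   s3  s2 
   s3   s3  s3 
(> = start, * = accepting)

start=s0 accept=s0,s1,s2 s0-p->s1 s0-q->s0 s1-p->s2 s1-q->s1 s2-p->s3 s2-q->s2 s3-p->s3 s3-q->s3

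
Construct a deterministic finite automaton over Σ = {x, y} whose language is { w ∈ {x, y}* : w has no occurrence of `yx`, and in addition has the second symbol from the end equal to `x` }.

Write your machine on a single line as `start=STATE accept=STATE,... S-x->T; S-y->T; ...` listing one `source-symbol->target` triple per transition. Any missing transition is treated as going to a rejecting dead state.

Build one automaton per condition and run them in lockstep. The first has 3 states tracking partial matches of the forbidden pattern `yx`; the second has 7 states tracking the last 2 symbols read. A product state is a pair (one from each), accepting exactly when both do. After merging equivalent states the machine shrinks.
5 states suffice.
        x   y  
>  q0   q1  q2 
   q1   q3  q4 
   q2   q2  q2 
 * q3   q3  q4 
 * q4   q2  q2 
(> = start, * = accepting)

start=q0; accept=q3,q4; q0-x->q1; q0-y->q2; q1-x->q3; q1-y->q4; q2-x->q2; q2-y->q2; q3-x->q3; q3-y->q4; q4-x->q2; q4-y->q2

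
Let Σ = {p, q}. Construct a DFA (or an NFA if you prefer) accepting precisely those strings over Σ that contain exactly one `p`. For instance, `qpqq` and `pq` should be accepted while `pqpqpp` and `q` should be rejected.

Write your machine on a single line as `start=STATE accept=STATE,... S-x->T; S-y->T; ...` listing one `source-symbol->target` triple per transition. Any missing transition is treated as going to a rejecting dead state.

start=s0; accept=s1; s0-p->s1; s0-q->s0; s1-p->s2; s1-q->s1; s2-p->s2; s2-q->s2

Count `p`s, saturating at 2: state s0 means no `p` yet, s1 means one `p` seen, s2 means more than one. Each `p` increments (capped at s2); other symbols loop. Accept from {s1}.
With 3 states:
        p   q  
>  s0   s1  s0 
 * s1   s2  s1 
   s2   s2  s2 
(> = start, * = accepting)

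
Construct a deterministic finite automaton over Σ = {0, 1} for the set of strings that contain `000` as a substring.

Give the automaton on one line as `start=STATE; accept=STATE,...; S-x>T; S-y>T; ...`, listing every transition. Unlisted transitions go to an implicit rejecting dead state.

start=s0; accept=s3; s0-0>s1; s0-1>s0; s1-0>s2; s1-1>s0; s2-0>s3; s2-1>s0; s3-0>s3; s3-1>s3

Track how much of `000` has been matched so far: state s0 is no progress, s3 is the absorbing accept state reached once `000` has occurred. Intermediate states record partial matches; on a mismatch, fall back to the longest reusable overlap.
        0   1  
>  s0   s1  s0 
   s1   s2  s0 
   s2   s3  s0 
 * s3   s3  s3 
(> = start, * = accepting)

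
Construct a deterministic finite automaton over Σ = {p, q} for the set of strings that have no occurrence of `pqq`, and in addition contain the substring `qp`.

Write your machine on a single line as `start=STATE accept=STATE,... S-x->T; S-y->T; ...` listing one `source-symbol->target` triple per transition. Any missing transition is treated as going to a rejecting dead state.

start=A; accept=E,G; A-p->B; A-q->C; B-p->B; B-q->D; C-p->E; C-q->C; D-p->E; D-q->F; E-p->E; E-q->G; F-p->F; F-q->F; G-p->E; G-q->F

Build one automaton per condition and run them in lockstep. One (4 states) tracks partial matches of the forbidden pattern `pqq`; the other (3 states) tracks whether and how much of `qp` has been seen. Each combined state is a pair, one component from each; accept when both components accept. Minimizing collapses redundant product states.
With 7 states:
       p  q 
>  A   B  C 
   B   B  D 
   C   E  C 
   D   E  F 
 * E   E  G 
   F   F  F 
 * G   E  F 
(> = start, * = accepting)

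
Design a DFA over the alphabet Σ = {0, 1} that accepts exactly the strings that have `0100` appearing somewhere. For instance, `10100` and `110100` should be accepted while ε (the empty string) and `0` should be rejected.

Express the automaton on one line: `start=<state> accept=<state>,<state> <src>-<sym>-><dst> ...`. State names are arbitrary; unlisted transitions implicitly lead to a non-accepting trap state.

Track how much of `0100` has been matched so far: state S0 is no progress, S4 is the absorbing accept state reached once `0100` has occurred. Intermediate states record partial matches; on a mismatch, fall back to the longest reusable overlap.
With 5 states:
        0   1  
>  S0   S1  S0 
   S1   S1  S2 
   S2   S3  S0 
   S3   S4  S2 
 * S4   S4  S4 
(> = start, * = accepting)

start=S0 accept=S4 S0-0->S1 S0-1->S0 S1-0->S1 S1-1->S2 S2-0->S3 S2-1->S0 S3-0->S4 S3-1->S2 S4-0->S4 S4-1->S4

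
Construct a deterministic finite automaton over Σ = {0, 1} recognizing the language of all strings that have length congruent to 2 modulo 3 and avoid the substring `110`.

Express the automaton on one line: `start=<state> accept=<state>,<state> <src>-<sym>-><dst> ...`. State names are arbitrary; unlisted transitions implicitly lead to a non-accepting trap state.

start=S0 accept=S3,S4,S5 S0-0->S1 S0-1->S2 S1-0->S3 S1-1->S4 S2-0->S3 S2-1->S5 S3-0->S0 S3-1->S6 S4-0->S0 S4-1->S7 S5-0->S8 S5-1->S7 S6-0->S1 S6-1->S9 S7-0->S10 S7-1->S9 S8-0->S10 S8-1->S10 S9-0->S11 S9-1->S5 S10-0->S11 S10-1->S11 S11-0->S8 S11-1->S8

Build one automaton per condition and run them in lockstep. One (3 states) tracks the input length modulo 3; the other (4 states) tracks partial matches of the forbidden pattern `110`. Each combined state is a pair, one component from each; accept when both components accept.
          0    1  
>  S0     S1   S2 
   S1     S3   S4 
   S2     S3   S5 
 * S3     S0   S6 
 * S4     S0   S7 
 * S5     S8   S7 
   S6     S1   S9 
   S7    S10   S9 
   S8    S10  S10 
   S9    S11   S5 
   S10   S11  S11 
   S11    S8   S8 
(> = start, * = accepting)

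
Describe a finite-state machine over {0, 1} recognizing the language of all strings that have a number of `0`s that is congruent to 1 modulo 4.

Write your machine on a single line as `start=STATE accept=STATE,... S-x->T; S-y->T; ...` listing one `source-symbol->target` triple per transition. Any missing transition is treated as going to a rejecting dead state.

start=q0; accept=q1; q0-0->q1; q0-1->q0; q1-0->q2; q1-1->q1; q2-0->q3; q2-1->q2; q3-0->q0; q3-1->q3

Keep the running count of `0`s modulo 4: each `0` advances along the cycle q0 → q1 → q2 → q3 → q0 while other symbols loop. Accept at q1.
With 4 states:
        0   1  
>  q0   q1  q0 
 * q1   q2  q1 
   q2   q3  q2 
   q3   q0  q3 
(> = start, * = accepting)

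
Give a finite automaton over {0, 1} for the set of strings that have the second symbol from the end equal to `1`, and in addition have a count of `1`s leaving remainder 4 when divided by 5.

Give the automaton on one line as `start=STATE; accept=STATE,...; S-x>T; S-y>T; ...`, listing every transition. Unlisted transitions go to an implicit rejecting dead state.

start=S0; accept=S14,S17; S0-0>S1; S0-1>S2; S1-0>S3; S1-1>S4; S2-0>S5; S2-1>S6; S3-0>S3; S3-1>S4; S4-0>S5; S4-1>S6; S5-0>S7; S5-1>S8; S6-0>S9; S6-1>S10; S7-0>S7; S7-1>S8; S8-0>S9; S8-1>S10; S9-0>S11; S9-1>S12; S10-0>S13; S10-1>S14; S11-0>S11; S11-1>S12; S12-0>S13; S12-1>S14; S13-0>S15; S13-1>S16; S14-0>S17; S14-1>S18; S15-0>S15; S15-1>S16; S16-0>S17; S16-1>S18; S17-0>S19; S17-1>S20; S18-0>S21; S18-1>S22; S19-0>S19; S19-1>S20; S20-0>S21; S20-1>S22; S21-0>S3; S21-1>S4; S22-0>S5; S22-1>S6

Handle the two conditions separately and then intersect. The first has 7 states tracking the last 2 symbols read; the second has 5 states tracking the count of `1`s modulo 5. A product state is a pair (one from each), accepting exactly when both do.
23 states suffice.
          0    1  
>  S0     S1   S2 
   S1     S3   S4 
   S2     S5   S6 
   S3     S3   S4 
   S4     S5   S6 
   S5     S7   S8 
   S6     S9  S10 
   S7     S7   S8 
   S8     S9  S10 
   S9    S11  S12 
   S10   S13  S14 
   S11   S11  S12 
   S12   S13  S14 
   S13   S15  S16 
 * S14   S17  S18 
   S15   S15  S16 
   S16   S17  S18 
 * S17   S19  S20 
   S18   S21  S22 
   S19   S19  S20 
   S20   S21  S22 
   S21    S3   S4 
   S22    S5   S6 
(> = start, * = accepting)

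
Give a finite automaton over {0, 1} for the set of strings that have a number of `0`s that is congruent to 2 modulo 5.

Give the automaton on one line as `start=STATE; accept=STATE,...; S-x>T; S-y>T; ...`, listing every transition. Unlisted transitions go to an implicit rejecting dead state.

The only thing that matters is how many `0`s have appeared, reduced mod 5. Use one state per residue: q0 for 0, …, q4 for 4. Reading `0` moves to the next residue; anything else stays put. q2 is accepting.
A 5-state machine:
        0   1  
>  q0   q1  q0 
   q1   q2  q1 
 * q2   q3  q2 
   q3   q4  q3 
   q4   q0  q4 
(> = start, * = accepting)

start=q0; accept=q2; q0-0>q1; q0-1>q0; q1-0>q2; q1-1>q1; q2-0>q3; q2-1>q2; q3-0>q4; q3-1>q3; q4-0>q0; q4-1>q4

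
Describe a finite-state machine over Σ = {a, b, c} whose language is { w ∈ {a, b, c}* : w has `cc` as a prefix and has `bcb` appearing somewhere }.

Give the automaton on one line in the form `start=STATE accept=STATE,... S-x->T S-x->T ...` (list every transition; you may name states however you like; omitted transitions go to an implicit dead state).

Run two small machines in parallel and take their product. The first has 4 states tracking whether the input so far still matches the prefix `cc`; the second has 4 states tracking whether and how much of `bcb` has been seen. A product state is a pair (one from each), accepting exactly when both do.
With 10 states:
        a   b   c  
>  q0   q1  q2  q3 
   q1   q1  q2  q1 
   q2   q1  q2  q4 
   q3   q1  q2  q5 
   q4   q1  q6  q1 
   q5   q5  q7  q5 
   q6   q6  q6  q6 
   q7   q5  q7  q8 
   q8   q5  q9  q5 
 * q9   q9  q9  q9 
(> = start, * = accepting)

start=q0 accept=q9 q0-a->q1 q0-b->q2 q0-c->q3 q1-a->q1 q1-b->q2 q1-c->q1 q2-a->q1 q2-b->q2 q2-c->q4 q3-a->q1 q3-b->q2 q3-c->q5 q4-a->q1 q4-b->q6 q4-c->q1 q5-a->q5 q5-b->q7 q5-c->q5 q6-a->q6 q6-b->q6 q6-c->q6 q7-a->q5 q7-b->q7 q7-c->q8 q8-a->q5 q8-b->q9 q8-c->q5 q9-a->q9 q9-b->q9 q9-c->q9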